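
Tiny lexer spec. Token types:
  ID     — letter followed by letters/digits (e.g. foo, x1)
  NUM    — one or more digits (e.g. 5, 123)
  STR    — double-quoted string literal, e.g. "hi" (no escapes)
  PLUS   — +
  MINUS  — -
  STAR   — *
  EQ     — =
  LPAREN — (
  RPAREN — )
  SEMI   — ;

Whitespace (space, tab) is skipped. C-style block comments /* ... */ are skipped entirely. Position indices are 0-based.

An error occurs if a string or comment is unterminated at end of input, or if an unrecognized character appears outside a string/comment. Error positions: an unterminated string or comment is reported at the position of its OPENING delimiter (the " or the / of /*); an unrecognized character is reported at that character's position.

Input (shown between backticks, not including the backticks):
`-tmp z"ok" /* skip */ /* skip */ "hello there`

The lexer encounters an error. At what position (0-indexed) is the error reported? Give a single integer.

pos=0: emit MINUS '-'
pos=1: emit ID 'tmp' (now at pos=4)
pos=5: emit ID 'z' (now at pos=6)
pos=6: enter STRING mode
pos=6: emit STR "ok" (now at pos=10)
pos=11: enter COMMENT mode (saw '/*')
exit COMMENT mode (now at pos=21)
pos=22: enter COMMENT mode (saw '/*')
exit COMMENT mode (now at pos=32)
pos=33: enter STRING mode
pos=33: ERROR — unterminated string

Answer: 33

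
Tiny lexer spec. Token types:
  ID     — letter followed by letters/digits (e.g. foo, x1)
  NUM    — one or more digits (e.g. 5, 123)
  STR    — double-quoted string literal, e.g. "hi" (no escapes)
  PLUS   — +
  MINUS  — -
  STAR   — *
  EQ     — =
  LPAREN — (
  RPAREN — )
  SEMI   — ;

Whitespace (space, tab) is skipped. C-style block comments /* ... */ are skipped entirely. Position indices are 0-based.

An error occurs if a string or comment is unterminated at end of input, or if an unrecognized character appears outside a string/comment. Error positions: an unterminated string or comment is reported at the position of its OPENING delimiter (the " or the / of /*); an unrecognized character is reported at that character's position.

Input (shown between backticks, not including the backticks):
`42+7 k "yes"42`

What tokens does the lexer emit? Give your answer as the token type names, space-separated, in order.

Answer: NUM PLUS NUM ID STR NUM

Derivation:
pos=0: emit NUM '42' (now at pos=2)
pos=2: emit PLUS '+'
pos=3: emit NUM '7' (now at pos=4)
pos=5: emit ID 'k' (now at pos=6)
pos=7: enter STRING mode
pos=7: emit STR "yes" (now at pos=12)
pos=12: emit NUM '42' (now at pos=14)
DONE. 6 tokens: [NUM, PLUS, NUM, ID, STR, NUM]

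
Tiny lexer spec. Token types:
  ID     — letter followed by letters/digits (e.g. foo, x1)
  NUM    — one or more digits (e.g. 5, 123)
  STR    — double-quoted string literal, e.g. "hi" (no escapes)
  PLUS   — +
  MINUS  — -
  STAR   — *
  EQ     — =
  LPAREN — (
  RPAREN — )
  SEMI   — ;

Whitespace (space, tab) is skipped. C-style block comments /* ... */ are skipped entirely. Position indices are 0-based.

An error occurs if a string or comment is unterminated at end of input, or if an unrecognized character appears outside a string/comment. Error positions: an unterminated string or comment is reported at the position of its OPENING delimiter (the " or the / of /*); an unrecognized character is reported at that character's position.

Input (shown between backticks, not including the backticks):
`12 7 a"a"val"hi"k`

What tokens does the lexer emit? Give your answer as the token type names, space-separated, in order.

Answer: NUM NUM ID STR ID STR ID

Derivation:
pos=0: emit NUM '12' (now at pos=2)
pos=3: emit NUM '7' (now at pos=4)
pos=5: emit ID 'a' (now at pos=6)
pos=6: enter STRING mode
pos=6: emit STR "a" (now at pos=9)
pos=9: emit ID 'val' (now at pos=12)
pos=12: enter STRING mode
pos=12: emit STR "hi" (now at pos=16)
pos=16: emit ID 'k' (now at pos=17)
DONE. 7 tokens: [NUM, NUM, ID, STR, ID, STR, ID]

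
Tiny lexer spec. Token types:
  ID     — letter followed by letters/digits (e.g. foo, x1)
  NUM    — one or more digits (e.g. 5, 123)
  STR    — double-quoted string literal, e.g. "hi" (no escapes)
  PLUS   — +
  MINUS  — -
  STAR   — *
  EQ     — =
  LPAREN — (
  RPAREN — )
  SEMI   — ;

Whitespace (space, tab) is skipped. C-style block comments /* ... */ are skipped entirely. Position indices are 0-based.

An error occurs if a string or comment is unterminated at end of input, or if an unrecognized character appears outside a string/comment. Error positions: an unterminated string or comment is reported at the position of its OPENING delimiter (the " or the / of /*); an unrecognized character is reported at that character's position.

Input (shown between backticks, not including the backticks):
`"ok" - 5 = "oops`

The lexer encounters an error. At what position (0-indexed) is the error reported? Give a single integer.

Answer: 11

Derivation:
pos=0: enter STRING mode
pos=0: emit STR "ok" (now at pos=4)
pos=5: emit MINUS '-'
pos=7: emit NUM '5' (now at pos=8)
pos=9: emit EQ '='
pos=11: enter STRING mode
pos=11: ERROR — unterminated string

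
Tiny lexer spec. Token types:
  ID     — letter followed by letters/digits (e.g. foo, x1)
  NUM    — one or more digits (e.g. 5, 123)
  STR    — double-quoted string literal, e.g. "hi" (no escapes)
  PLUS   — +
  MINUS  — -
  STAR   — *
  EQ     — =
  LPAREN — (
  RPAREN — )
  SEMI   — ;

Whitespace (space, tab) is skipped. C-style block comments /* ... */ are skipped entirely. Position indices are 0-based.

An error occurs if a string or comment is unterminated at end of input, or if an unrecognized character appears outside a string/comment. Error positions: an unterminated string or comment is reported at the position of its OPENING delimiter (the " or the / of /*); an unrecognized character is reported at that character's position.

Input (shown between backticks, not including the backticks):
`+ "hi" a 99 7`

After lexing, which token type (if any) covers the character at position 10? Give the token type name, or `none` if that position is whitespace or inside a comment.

pos=0: emit PLUS '+'
pos=2: enter STRING mode
pos=2: emit STR "hi" (now at pos=6)
pos=7: emit ID 'a' (now at pos=8)
pos=9: emit NUM '99' (now at pos=11)
pos=12: emit NUM '7' (now at pos=13)
DONE. 5 tokens: [PLUS, STR, ID, NUM, NUM]
Position 10: char is '9' -> NUM

Answer: NUM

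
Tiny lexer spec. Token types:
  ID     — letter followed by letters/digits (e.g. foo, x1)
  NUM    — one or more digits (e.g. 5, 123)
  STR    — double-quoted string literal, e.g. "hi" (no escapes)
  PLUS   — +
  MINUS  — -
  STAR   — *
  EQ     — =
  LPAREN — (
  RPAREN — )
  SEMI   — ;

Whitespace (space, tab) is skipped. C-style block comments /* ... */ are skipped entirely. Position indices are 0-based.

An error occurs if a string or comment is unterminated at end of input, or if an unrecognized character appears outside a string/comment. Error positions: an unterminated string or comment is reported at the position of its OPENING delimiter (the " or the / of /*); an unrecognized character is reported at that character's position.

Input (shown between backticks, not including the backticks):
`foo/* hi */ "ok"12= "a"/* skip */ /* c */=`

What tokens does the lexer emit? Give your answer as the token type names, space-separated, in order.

pos=0: emit ID 'foo' (now at pos=3)
pos=3: enter COMMENT mode (saw '/*')
exit COMMENT mode (now at pos=11)
pos=12: enter STRING mode
pos=12: emit STR "ok" (now at pos=16)
pos=16: emit NUM '12' (now at pos=18)
pos=18: emit EQ '='
pos=20: enter STRING mode
pos=20: emit STR "a" (now at pos=23)
pos=23: enter COMMENT mode (saw '/*')
exit COMMENT mode (now at pos=33)
pos=34: enter COMMENT mode (saw '/*')
exit COMMENT mode (now at pos=41)
pos=41: emit EQ '='
DONE. 6 tokens: [ID, STR, NUM, EQ, STR, EQ]

Answer: ID STR NUM EQ STR EQ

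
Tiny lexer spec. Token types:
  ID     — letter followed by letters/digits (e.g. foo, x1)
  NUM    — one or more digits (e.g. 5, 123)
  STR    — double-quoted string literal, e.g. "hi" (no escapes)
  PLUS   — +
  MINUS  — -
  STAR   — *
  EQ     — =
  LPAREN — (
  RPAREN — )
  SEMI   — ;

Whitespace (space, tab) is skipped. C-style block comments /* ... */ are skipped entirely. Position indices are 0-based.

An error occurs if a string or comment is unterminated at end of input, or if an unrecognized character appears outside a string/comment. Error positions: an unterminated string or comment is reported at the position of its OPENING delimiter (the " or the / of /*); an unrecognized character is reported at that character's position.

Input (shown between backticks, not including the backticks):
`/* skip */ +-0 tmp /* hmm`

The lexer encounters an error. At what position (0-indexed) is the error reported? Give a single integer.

pos=0: enter COMMENT mode (saw '/*')
exit COMMENT mode (now at pos=10)
pos=11: emit PLUS '+'
pos=12: emit MINUS '-'
pos=13: emit NUM '0' (now at pos=14)
pos=15: emit ID 'tmp' (now at pos=18)
pos=19: enter COMMENT mode (saw '/*')
pos=19: ERROR — unterminated comment (reached EOF)

Answer: 19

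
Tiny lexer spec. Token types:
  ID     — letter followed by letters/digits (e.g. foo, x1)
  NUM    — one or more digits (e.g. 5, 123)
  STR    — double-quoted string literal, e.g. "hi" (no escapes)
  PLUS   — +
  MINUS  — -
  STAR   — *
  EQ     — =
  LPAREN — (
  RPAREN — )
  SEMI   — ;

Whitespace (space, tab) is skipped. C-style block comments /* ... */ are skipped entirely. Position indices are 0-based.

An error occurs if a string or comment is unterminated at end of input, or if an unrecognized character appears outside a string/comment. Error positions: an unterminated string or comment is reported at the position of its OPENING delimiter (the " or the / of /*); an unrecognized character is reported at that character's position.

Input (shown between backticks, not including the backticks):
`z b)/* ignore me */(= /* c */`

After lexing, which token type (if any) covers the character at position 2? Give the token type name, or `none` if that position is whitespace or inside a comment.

pos=0: emit ID 'z' (now at pos=1)
pos=2: emit ID 'b' (now at pos=3)
pos=3: emit RPAREN ')'
pos=4: enter COMMENT mode (saw '/*')
exit COMMENT mode (now at pos=19)
pos=19: emit LPAREN '('
pos=20: emit EQ '='
pos=22: enter COMMENT mode (saw '/*')
exit COMMENT mode (now at pos=29)
DONE. 5 tokens: [ID, ID, RPAREN, LPAREN, EQ]
Position 2: char is 'b' -> ID

Answer: ID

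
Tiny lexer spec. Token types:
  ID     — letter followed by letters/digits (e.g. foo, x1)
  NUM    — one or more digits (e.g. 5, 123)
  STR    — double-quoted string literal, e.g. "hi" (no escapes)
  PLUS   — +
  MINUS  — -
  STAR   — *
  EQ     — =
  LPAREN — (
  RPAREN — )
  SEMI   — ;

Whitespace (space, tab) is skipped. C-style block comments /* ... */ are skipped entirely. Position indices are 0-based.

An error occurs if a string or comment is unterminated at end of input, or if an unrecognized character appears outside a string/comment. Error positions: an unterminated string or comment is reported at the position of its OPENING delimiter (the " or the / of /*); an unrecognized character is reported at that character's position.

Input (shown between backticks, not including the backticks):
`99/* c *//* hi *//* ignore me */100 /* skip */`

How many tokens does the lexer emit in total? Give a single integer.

pos=0: emit NUM '99' (now at pos=2)
pos=2: enter COMMENT mode (saw '/*')
exit COMMENT mode (now at pos=9)
pos=9: enter COMMENT mode (saw '/*')
exit COMMENT mode (now at pos=17)
pos=17: enter COMMENT mode (saw '/*')
exit COMMENT mode (now at pos=32)
pos=32: emit NUM '100' (now at pos=35)
pos=36: enter COMMENT mode (saw '/*')
exit COMMENT mode (now at pos=46)
DONE. 2 tokens: [NUM, NUM]

Answer: 2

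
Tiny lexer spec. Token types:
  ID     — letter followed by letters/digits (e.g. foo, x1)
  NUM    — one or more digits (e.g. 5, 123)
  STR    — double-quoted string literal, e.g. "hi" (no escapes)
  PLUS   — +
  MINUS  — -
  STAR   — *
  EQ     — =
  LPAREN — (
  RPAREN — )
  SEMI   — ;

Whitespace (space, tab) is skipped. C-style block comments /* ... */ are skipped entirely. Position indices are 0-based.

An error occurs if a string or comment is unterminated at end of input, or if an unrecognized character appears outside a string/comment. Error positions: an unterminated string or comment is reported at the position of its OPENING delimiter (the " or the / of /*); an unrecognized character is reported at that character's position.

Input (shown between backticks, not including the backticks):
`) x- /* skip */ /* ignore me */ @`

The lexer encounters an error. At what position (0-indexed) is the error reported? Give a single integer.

Answer: 32

Derivation:
pos=0: emit RPAREN ')'
pos=2: emit ID 'x' (now at pos=3)
pos=3: emit MINUS '-'
pos=5: enter COMMENT mode (saw '/*')
exit COMMENT mode (now at pos=15)
pos=16: enter COMMENT mode (saw '/*')
exit COMMENT mode (now at pos=31)
pos=32: ERROR — unrecognized char '@'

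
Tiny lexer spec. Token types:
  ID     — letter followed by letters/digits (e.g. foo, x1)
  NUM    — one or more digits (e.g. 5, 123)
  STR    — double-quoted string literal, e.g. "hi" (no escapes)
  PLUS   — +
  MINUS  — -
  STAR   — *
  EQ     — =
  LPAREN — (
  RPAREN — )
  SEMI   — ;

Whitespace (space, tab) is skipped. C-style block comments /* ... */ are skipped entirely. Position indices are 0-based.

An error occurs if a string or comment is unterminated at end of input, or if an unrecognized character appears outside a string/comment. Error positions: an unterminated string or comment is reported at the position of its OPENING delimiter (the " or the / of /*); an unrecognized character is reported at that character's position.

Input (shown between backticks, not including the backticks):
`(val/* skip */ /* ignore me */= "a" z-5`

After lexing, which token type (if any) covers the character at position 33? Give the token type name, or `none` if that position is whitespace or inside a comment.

Answer: STR

Derivation:
pos=0: emit LPAREN '('
pos=1: emit ID 'val' (now at pos=4)
pos=4: enter COMMENT mode (saw '/*')
exit COMMENT mode (now at pos=14)
pos=15: enter COMMENT mode (saw '/*')
exit COMMENT mode (now at pos=30)
pos=30: emit EQ '='
pos=32: enter STRING mode
pos=32: emit STR "a" (now at pos=35)
pos=36: emit ID 'z' (now at pos=37)
pos=37: emit MINUS '-'
pos=38: emit NUM '5' (now at pos=39)
DONE. 7 tokens: [LPAREN, ID, EQ, STR, ID, MINUS, NUM]
Position 33: char is 'a' -> STR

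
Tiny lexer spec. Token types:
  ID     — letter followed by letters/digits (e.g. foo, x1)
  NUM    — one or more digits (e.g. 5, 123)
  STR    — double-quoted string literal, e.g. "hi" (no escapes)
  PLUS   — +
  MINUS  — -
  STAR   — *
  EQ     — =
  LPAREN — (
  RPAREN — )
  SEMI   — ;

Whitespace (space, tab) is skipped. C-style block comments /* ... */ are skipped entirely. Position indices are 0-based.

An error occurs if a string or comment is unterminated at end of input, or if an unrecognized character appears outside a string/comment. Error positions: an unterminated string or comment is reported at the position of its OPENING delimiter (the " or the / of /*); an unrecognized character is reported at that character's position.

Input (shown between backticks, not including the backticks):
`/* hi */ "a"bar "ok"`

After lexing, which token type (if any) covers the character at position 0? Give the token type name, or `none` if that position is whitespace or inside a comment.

pos=0: enter COMMENT mode (saw '/*')
exit COMMENT mode (now at pos=8)
pos=9: enter STRING mode
pos=9: emit STR "a" (now at pos=12)
pos=12: emit ID 'bar' (now at pos=15)
pos=16: enter STRING mode
pos=16: emit STR "ok" (now at pos=20)
DONE. 3 tokens: [STR, ID, STR]
Position 0: char is '/' -> none

Answer: none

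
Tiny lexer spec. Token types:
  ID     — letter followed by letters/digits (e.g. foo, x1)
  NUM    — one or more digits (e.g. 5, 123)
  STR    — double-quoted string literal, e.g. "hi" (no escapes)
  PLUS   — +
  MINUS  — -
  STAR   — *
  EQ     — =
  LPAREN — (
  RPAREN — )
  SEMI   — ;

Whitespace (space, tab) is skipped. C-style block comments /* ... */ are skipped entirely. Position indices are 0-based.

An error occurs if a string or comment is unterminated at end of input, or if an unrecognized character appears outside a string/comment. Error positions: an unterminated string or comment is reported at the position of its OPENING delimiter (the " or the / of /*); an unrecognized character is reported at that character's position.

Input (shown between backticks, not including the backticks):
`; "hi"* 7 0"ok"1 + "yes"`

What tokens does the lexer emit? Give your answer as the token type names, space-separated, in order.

Answer: SEMI STR STAR NUM NUM STR NUM PLUS STR

Derivation:
pos=0: emit SEMI ';'
pos=2: enter STRING mode
pos=2: emit STR "hi" (now at pos=6)
pos=6: emit STAR '*'
pos=8: emit NUM '7' (now at pos=9)
pos=10: emit NUM '0' (now at pos=11)
pos=11: enter STRING mode
pos=11: emit STR "ok" (now at pos=15)
pos=15: emit NUM '1' (now at pos=16)
pos=17: emit PLUS '+'
pos=19: enter STRING mode
pos=19: emit STR "yes" (now at pos=24)
DONE. 9 tokens: [SEMI, STR, STAR, NUM, NUM, STR, NUM, PLUS, STR]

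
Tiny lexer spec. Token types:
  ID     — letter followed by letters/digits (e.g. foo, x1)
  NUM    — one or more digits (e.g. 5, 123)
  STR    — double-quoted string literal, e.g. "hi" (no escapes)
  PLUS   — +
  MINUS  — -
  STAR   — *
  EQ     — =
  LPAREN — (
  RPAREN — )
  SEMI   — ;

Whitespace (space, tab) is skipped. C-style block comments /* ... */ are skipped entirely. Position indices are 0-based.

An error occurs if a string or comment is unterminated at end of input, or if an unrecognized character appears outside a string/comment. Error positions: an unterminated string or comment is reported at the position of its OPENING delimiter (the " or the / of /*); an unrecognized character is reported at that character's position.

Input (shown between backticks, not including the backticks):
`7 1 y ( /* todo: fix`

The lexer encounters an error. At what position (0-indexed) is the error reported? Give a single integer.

Answer: 8

Derivation:
pos=0: emit NUM '7' (now at pos=1)
pos=2: emit NUM '1' (now at pos=3)
pos=4: emit ID 'y' (now at pos=5)
pos=6: emit LPAREN '('
pos=8: enter COMMENT mode (saw '/*')
pos=8: ERROR — unterminated comment (reached EOF)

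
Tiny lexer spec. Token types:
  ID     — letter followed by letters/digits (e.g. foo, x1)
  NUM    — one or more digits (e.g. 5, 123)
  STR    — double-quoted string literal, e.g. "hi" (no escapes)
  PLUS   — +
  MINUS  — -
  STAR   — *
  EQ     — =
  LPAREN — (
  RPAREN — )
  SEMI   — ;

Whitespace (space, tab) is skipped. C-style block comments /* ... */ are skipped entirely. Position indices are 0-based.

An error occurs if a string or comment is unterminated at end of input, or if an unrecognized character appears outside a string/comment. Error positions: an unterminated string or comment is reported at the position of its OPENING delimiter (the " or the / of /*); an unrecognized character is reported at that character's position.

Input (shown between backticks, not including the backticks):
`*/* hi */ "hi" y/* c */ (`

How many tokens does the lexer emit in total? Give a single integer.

Answer: 4

Derivation:
pos=0: emit STAR '*'
pos=1: enter COMMENT mode (saw '/*')
exit COMMENT mode (now at pos=9)
pos=10: enter STRING mode
pos=10: emit STR "hi" (now at pos=14)
pos=15: emit ID 'y' (now at pos=16)
pos=16: enter COMMENT mode (saw '/*')
exit COMMENT mode (now at pos=23)
pos=24: emit LPAREN '('
DONE. 4 tokens: [STAR, STR, ID, LPAREN]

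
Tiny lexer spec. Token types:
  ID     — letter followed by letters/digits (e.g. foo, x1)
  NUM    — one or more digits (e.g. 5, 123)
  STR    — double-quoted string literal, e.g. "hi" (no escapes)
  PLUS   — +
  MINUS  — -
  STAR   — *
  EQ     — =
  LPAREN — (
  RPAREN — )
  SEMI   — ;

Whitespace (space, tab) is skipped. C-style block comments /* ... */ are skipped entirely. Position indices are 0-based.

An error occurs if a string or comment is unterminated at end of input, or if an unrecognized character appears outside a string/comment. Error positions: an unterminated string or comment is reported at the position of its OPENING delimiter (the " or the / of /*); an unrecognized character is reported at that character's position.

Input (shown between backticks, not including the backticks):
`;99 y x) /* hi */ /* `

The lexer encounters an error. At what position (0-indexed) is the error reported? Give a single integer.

Answer: 18

Derivation:
pos=0: emit SEMI ';'
pos=1: emit NUM '99' (now at pos=3)
pos=4: emit ID 'y' (now at pos=5)
pos=6: emit ID 'x' (now at pos=7)
pos=7: emit RPAREN ')'
pos=9: enter COMMENT mode (saw '/*')
exit COMMENT mode (now at pos=17)
pos=18: enter COMMENT mode (saw '/*')
pos=18: ERROR — unterminated comment (reached EOF)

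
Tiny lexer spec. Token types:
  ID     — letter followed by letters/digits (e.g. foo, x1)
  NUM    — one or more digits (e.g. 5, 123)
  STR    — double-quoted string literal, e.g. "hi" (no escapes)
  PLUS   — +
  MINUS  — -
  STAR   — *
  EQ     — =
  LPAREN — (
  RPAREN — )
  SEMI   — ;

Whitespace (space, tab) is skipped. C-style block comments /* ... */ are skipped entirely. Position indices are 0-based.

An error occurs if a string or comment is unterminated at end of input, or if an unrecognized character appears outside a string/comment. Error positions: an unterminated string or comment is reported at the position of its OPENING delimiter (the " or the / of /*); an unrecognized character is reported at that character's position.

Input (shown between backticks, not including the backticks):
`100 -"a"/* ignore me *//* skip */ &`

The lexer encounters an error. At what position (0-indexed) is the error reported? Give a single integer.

pos=0: emit NUM '100' (now at pos=3)
pos=4: emit MINUS '-'
pos=5: enter STRING mode
pos=5: emit STR "a" (now at pos=8)
pos=8: enter COMMENT mode (saw '/*')
exit COMMENT mode (now at pos=23)
pos=23: enter COMMENT mode (saw '/*')
exit COMMENT mode (now at pos=33)
pos=34: ERROR — unrecognized char '&'

Answer: 34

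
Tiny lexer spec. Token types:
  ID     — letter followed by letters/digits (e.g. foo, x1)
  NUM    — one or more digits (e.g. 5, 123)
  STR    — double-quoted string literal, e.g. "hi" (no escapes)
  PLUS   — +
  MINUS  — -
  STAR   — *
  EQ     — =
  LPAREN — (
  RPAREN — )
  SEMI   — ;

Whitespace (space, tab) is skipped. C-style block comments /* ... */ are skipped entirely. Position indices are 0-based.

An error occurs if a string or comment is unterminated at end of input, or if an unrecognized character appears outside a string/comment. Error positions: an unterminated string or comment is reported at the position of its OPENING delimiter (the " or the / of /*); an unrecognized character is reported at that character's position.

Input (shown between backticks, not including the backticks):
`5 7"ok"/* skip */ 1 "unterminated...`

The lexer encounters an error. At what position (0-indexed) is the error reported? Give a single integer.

Answer: 20

Derivation:
pos=0: emit NUM '5' (now at pos=1)
pos=2: emit NUM '7' (now at pos=3)
pos=3: enter STRING mode
pos=3: emit STR "ok" (now at pos=7)
pos=7: enter COMMENT mode (saw '/*')
exit COMMENT mode (now at pos=17)
pos=18: emit NUM '1' (now at pos=19)
pos=20: enter STRING mode
pos=20: ERROR — unterminated string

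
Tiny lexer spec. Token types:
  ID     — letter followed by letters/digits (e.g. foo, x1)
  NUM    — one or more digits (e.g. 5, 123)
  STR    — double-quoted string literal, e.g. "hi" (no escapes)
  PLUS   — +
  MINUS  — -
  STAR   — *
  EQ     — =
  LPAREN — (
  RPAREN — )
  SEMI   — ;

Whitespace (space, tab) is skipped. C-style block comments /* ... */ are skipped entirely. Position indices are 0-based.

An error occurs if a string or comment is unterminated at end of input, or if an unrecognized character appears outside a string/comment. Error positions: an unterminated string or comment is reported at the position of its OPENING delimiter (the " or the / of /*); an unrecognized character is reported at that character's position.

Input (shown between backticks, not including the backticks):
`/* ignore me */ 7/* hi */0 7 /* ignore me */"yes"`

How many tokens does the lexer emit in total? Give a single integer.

pos=0: enter COMMENT mode (saw '/*')
exit COMMENT mode (now at pos=15)
pos=16: emit NUM '7' (now at pos=17)
pos=17: enter COMMENT mode (saw '/*')
exit COMMENT mode (now at pos=25)
pos=25: emit NUM '0' (now at pos=26)
pos=27: emit NUM '7' (now at pos=28)
pos=29: enter COMMENT mode (saw '/*')
exit COMMENT mode (now at pos=44)
pos=44: enter STRING mode
pos=44: emit STR "yes" (now at pos=49)
DONE. 4 tokens: [NUM, NUM, NUM, STR]

Answer: 4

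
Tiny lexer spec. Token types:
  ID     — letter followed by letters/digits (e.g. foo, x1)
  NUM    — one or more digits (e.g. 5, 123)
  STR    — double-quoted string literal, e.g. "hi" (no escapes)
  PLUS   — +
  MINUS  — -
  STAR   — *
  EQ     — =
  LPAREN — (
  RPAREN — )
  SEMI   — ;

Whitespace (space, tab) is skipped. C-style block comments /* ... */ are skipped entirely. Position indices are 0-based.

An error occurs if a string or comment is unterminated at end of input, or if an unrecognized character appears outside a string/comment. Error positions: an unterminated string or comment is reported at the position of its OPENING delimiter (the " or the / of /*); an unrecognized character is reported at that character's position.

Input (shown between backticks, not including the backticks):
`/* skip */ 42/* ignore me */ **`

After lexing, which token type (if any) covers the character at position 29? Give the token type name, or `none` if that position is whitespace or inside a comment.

pos=0: enter COMMENT mode (saw '/*')
exit COMMENT mode (now at pos=10)
pos=11: emit NUM '42' (now at pos=13)
pos=13: enter COMMENT mode (saw '/*')
exit COMMENT mode (now at pos=28)
pos=29: emit STAR '*'
pos=30: emit STAR '*'
DONE. 3 tokens: [NUM, STAR, STAR]
Position 29: char is '*' -> STAR

Answer: STAR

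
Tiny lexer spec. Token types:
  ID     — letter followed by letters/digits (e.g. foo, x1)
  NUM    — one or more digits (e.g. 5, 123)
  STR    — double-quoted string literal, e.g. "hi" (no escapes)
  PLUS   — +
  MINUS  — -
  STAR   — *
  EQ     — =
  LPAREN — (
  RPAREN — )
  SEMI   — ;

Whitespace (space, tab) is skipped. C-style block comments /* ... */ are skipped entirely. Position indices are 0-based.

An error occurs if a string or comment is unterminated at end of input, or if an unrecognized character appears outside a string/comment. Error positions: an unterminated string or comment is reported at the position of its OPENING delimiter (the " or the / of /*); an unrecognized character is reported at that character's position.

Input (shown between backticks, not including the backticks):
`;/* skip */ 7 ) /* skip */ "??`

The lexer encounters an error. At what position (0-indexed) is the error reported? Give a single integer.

pos=0: emit SEMI ';'
pos=1: enter COMMENT mode (saw '/*')
exit COMMENT mode (now at pos=11)
pos=12: emit NUM '7' (now at pos=13)
pos=14: emit RPAREN ')'
pos=16: enter COMMENT mode (saw '/*')
exit COMMENT mode (now at pos=26)
pos=27: enter STRING mode
pos=27: ERROR — unterminated string

Answer: 27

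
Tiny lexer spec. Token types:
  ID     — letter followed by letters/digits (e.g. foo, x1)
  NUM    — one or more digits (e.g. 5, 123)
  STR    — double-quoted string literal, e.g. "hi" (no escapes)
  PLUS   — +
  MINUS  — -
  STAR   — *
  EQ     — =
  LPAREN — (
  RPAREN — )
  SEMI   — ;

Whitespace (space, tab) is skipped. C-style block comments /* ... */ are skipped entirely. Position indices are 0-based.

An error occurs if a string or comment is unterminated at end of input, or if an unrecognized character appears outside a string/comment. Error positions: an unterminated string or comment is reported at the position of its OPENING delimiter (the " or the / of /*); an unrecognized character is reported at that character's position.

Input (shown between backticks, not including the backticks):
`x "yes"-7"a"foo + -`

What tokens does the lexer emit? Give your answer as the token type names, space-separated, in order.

pos=0: emit ID 'x' (now at pos=1)
pos=2: enter STRING mode
pos=2: emit STR "yes" (now at pos=7)
pos=7: emit MINUS '-'
pos=8: emit NUM '7' (now at pos=9)
pos=9: enter STRING mode
pos=9: emit STR "a" (now at pos=12)
pos=12: emit ID 'foo' (now at pos=15)
pos=16: emit PLUS '+'
pos=18: emit MINUS '-'
DONE. 8 tokens: [ID, STR, MINUS, NUM, STR, ID, PLUS, MINUS]

Answer: ID STR MINUS NUM STR ID PLUS MINUS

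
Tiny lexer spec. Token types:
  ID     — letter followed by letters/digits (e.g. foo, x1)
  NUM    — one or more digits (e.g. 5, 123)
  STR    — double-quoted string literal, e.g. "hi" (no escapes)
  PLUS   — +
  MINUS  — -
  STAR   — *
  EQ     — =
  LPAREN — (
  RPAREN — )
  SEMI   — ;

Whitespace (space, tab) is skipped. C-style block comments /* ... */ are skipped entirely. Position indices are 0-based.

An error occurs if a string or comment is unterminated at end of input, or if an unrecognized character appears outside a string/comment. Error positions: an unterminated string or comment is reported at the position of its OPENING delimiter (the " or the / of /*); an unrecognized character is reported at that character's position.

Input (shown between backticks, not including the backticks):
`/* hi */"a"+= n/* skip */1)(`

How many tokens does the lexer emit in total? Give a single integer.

pos=0: enter COMMENT mode (saw '/*')
exit COMMENT mode (now at pos=8)
pos=8: enter STRING mode
pos=8: emit STR "a" (now at pos=11)
pos=11: emit PLUS '+'
pos=12: emit EQ '='
pos=14: emit ID 'n' (now at pos=15)
pos=15: enter COMMENT mode (saw '/*')
exit COMMENT mode (now at pos=25)
pos=25: emit NUM '1' (now at pos=26)
pos=26: emit RPAREN ')'
pos=27: emit LPAREN '('
DONE. 7 tokens: [STR, PLUS, EQ, ID, NUM, RPAREN, LPAREN]

Answer: 7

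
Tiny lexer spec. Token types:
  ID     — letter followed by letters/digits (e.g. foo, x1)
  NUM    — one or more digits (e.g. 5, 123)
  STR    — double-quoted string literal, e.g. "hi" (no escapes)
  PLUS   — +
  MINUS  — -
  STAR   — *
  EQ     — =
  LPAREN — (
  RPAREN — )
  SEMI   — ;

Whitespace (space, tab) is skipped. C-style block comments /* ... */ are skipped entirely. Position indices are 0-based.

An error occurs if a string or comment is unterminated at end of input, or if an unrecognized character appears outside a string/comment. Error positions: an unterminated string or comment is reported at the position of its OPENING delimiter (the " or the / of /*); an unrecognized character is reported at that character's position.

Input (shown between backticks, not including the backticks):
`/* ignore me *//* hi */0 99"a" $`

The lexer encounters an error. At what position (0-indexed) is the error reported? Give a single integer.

pos=0: enter COMMENT mode (saw '/*')
exit COMMENT mode (now at pos=15)
pos=15: enter COMMENT mode (saw '/*')
exit COMMENT mode (now at pos=23)
pos=23: emit NUM '0' (now at pos=24)
pos=25: emit NUM '99' (now at pos=27)
pos=27: enter STRING mode
pos=27: emit STR "a" (now at pos=30)
pos=31: ERROR — unrecognized char '$'

Answer: 31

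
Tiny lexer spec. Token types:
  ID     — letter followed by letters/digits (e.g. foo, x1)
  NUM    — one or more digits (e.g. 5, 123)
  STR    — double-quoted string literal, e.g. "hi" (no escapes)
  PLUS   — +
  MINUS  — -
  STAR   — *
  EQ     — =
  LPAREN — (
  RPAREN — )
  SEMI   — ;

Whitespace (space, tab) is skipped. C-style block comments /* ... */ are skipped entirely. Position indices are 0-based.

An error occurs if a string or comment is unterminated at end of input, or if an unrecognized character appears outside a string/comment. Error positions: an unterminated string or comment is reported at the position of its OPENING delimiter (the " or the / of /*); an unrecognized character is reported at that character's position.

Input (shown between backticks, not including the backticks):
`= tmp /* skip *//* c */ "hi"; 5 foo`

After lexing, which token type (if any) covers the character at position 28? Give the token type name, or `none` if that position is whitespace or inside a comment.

Answer: SEMI

Derivation:
pos=0: emit EQ '='
pos=2: emit ID 'tmp' (now at pos=5)
pos=6: enter COMMENT mode (saw '/*')
exit COMMENT mode (now at pos=16)
pos=16: enter COMMENT mode (saw '/*')
exit COMMENT mode (now at pos=23)
pos=24: enter STRING mode
pos=24: emit STR "hi" (now at pos=28)
pos=28: emit SEMI ';'
pos=30: emit NUM '5' (now at pos=31)
pos=32: emit ID 'foo' (now at pos=35)
DONE. 6 tokens: [EQ, ID, STR, SEMI, NUM, ID]
Position 28: char is ';' -> SEMI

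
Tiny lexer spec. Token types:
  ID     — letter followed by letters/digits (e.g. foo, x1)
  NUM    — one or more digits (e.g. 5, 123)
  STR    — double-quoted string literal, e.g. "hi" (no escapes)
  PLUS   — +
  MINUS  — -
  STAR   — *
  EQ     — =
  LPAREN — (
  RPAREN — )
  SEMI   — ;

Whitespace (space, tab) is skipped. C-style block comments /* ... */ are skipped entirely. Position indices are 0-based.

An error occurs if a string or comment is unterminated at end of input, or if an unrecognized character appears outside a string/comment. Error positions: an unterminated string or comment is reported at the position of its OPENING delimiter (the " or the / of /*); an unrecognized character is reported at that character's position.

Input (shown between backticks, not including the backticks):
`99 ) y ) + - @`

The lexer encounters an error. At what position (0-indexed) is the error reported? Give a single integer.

Answer: 13

Derivation:
pos=0: emit NUM '99' (now at pos=2)
pos=3: emit RPAREN ')'
pos=5: emit ID 'y' (now at pos=6)
pos=7: emit RPAREN ')'
pos=9: emit PLUS '+'
pos=11: emit MINUS '-'
pos=13: ERROR — unrecognized char '@'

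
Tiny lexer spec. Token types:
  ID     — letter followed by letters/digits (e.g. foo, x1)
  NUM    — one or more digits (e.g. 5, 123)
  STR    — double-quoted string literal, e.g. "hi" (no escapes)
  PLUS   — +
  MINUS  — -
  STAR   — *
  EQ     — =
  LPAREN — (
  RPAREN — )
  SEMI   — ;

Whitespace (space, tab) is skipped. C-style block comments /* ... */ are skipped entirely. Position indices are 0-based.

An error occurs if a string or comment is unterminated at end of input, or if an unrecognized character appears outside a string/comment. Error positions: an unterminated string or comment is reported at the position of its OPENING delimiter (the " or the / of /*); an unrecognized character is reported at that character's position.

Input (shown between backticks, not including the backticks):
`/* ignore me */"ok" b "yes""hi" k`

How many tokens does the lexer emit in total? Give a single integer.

pos=0: enter COMMENT mode (saw '/*')
exit COMMENT mode (now at pos=15)
pos=15: enter STRING mode
pos=15: emit STR "ok" (now at pos=19)
pos=20: emit ID 'b' (now at pos=21)
pos=22: enter STRING mode
pos=22: emit STR "yes" (now at pos=27)
pos=27: enter STRING mode
pos=27: emit STR "hi" (now at pos=31)
pos=32: emit ID 'k' (now at pos=33)
DONE. 5 tokens: [STR, ID, STR, STR, ID]

Answer: 5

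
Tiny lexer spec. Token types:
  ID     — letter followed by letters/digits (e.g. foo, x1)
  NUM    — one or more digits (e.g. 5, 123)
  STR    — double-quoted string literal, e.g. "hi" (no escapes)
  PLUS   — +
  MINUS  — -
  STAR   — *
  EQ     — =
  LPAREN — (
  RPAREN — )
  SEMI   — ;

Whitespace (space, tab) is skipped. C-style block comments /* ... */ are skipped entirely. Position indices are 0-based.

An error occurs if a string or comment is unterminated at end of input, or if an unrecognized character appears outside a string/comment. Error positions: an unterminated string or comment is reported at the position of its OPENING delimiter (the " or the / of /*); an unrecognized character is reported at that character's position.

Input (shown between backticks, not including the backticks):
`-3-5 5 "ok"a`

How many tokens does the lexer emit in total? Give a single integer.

Answer: 7

Derivation:
pos=0: emit MINUS '-'
pos=1: emit NUM '3' (now at pos=2)
pos=2: emit MINUS '-'
pos=3: emit NUM '5' (now at pos=4)
pos=5: emit NUM '5' (now at pos=6)
pos=7: enter STRING mode
pos=7: emit STR "ok" (now at pos=11)
pos=11: emit ID 'a' (now at pos=12)
DONE. 7 tokens: [MINUS, NUM, MINUS, NUM, NUM, STR, ID]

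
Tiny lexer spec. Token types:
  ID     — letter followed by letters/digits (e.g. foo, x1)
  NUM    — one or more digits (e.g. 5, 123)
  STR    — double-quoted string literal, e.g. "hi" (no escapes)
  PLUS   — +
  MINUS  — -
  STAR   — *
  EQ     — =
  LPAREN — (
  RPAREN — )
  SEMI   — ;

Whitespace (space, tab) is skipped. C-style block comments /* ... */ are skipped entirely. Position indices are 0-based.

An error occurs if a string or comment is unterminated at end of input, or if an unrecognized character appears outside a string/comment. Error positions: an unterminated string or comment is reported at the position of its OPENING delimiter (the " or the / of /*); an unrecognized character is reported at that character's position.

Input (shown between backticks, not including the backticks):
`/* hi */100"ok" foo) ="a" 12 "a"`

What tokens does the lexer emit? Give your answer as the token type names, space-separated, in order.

Answer: NUM STR ID RPAREN EQ STR NUM STR

Derivation:
pos=0: enter COMMENT mode (saw '/*')
exit COMMENT mode (now at pos=8)
pos=8: emit NUM '100' (now at pos=11)
pos=11: enter STRING mode
pos=11: emit STR "ok" (now at pos=15)
pos=16: emit ID 'foo' (now at pos=19)
pos=19: emit RPAREN ')'
pos=21: emit EQ '='
pos=22: enter STRING mode
pos=22: emit STR "a" (now at pos=25)
pos=26: emit NUM '12' (now at pos=28)
pos=29: enter STRING mode
pos=29: emit STR "a" (now at pos=32)
DONE. 8 tokens: [NUM, STR, ID, RPAREN, EQ, STR, NUM, STR]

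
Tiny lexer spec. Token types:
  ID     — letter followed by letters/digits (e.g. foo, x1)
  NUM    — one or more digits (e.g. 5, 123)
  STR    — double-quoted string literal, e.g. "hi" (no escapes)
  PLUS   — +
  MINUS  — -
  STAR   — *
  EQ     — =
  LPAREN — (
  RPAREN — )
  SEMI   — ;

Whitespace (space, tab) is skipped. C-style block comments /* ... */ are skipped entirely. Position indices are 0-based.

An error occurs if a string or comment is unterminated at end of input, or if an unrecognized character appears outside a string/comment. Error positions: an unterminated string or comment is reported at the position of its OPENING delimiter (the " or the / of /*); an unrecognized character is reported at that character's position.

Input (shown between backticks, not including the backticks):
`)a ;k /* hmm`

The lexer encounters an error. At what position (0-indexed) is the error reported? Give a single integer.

Answer: 6

Derivation:
pos=0: emit RPAREN ')'
pos=1: emit ID 'a' (now at pos=2)
pos=3: emit SEMI ';'
pos=4: emit ID 'k' (now at pos=5)
pos=6: enter COMMENT mode (saw '/*')
pos=6: ERROR — unterminated comment (reached EOF)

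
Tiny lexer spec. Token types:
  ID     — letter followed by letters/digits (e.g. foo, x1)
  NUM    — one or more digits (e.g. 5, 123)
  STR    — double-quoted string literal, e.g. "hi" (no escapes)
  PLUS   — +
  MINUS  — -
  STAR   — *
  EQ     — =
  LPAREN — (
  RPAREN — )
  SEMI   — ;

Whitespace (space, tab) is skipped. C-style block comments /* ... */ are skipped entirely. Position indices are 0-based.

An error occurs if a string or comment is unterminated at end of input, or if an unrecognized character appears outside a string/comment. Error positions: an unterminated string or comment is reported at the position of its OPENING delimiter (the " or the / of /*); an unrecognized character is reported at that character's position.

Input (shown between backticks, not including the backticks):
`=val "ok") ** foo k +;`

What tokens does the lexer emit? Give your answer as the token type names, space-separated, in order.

Answer: EQ ID STR RPAREN STAR STAR ID ID PLUS SEMI

Derivation:
pos=0: emit EQ '='
pos=1: emit ID 'val' (now at pos=4)
pos=5: enter STRING mode
pos=5: emit STR "ok" (now at pos=9)
pos=9: emit RPAREN ')'
pos=11: emit STAR '*'
pos=12: emit STAR '*'
pos=14: emit ID 'foo' (now at pos=17)
pos=18: emit ID 'k' (now at pos=19)
pos=20: emit PLUS '+'
pos=21: emit SEMI ';'
DONE. 10 tokens: [EQ, ID, STR, RPAREN, STAR, STAR, ID, ID, PLUS, SEMI]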